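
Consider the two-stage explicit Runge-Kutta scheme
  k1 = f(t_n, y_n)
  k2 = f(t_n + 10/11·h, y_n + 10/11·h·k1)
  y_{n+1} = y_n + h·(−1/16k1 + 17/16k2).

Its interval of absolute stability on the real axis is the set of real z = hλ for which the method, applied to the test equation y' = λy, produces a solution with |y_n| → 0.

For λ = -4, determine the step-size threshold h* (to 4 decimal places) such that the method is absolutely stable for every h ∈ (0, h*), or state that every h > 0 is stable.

With y'=λy (z=hλ):
  k1=λy_n ⇒ h·k1=z·y_n;  k2=λ(1+10/11z)y_n ⇒ h·k2=z(1+10/11z)y_n
  y_{n+1}/y_n = 1 − 1/16z + 17/16z(1+10/11z) = 1 + z + 85/88z²
  ⇒ R(z) = 1 + z + 85/88z².

Find x<0 with |R(x)|<1.
x=-1.57: |R|=1.8109
R=1: x+85/88x²=0 ⇒ x=−88/85=-1.0353; min R=1−1/(4·85/88)=0.7412>−1
Confirm numerically:
  x=-0.861: |R|=0.85505 <1
  x=-0.645: |R|=0.75684 <1
  x=-0.566: |R|=0.74343 <1
  x=-1.515: |R|=1.70198 >1
  x=-1.443: |R|=1.56826 >1
Interval (-1.0353, 0).

(-1.0353,0); λ=-4 ⇒ h* = (88/85)/4 = 0.2588.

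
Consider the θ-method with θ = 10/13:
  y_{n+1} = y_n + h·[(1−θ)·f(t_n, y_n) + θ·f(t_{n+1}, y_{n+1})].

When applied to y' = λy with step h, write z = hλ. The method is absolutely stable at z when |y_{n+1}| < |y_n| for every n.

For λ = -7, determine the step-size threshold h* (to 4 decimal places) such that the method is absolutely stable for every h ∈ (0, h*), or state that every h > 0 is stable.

Test eqn y'=λy, z=hλ:
  y_{n+1} = y_n + z·[3/13·y_n + 10/13·y_{n+1}] ⇒ (1 − 10/13z)y_{n+1} = (1 + 3/13z)y_n
  ⇒ R(z) = (1 + 3/13z)/(1 − 10/13z).

Solve |R(x)|<1 on ℝ⁻.
x=-0.4: |R|=0.6941
x=-2: |R|=0.2121
x=-10: |R|=0.1504
x=-100: |R|=0.2833
θ=10/13≥1/2 ⇒ |1+3/13x|<|1−10/13x| ∀x<0 ⇒ stable on all of ℝ⁻.

(−∞, 0) — no finite endpoint. Any h>0 works for λ=-7.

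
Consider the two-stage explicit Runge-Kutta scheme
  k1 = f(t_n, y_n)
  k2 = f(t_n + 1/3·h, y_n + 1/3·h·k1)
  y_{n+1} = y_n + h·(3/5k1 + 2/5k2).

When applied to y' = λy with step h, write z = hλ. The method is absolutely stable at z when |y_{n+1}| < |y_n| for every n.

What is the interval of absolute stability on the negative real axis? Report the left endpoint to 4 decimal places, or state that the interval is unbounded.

On y'=λy, z=hλ:
  k1=λy_n ⇒ h·k1=z·y_n;  k2=λ(1+1/3z)y_n ⇒ h·k2=z(1+1/3z)y_n
  y_{n+1}/y_n = 1 + 3/5z + 2/5z(1+1/3z) = 1 + z + 2/15z²
  R(z) = 1 + z + 2/15z².

Find x<0 with |R(x)|<1.
x=-1.57: |R|=0.2413
R=1: x+2/15x²=0 ⇒ x=−15/2=-7.5000; min R=1−1/(4·2/15)=-0.8750>−1
Confirm numerically:
  x=-6.777: |R|=0.34670 <1
  x=-5.127: |R|=0.62218 <1
  x=-4.078: |R|=0.86066 <1
  x=-8.069: |R|=1.61217 >1
  x=-8.058: |R|=1.59952 >1
  x=-7.948: |R|=1.47476 >1
So |R|<1 on (-7.5000, 0).

(-7.5000, 0).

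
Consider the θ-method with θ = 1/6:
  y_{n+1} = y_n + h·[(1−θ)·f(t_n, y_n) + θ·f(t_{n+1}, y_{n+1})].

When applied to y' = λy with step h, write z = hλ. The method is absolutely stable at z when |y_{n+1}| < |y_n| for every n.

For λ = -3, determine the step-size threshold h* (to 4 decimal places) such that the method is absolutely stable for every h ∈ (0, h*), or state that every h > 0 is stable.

Set f=λy, z=hλ:
  y_{n+1} = y_n + z·[5/6·y_n + 1/6·y_{n+1}] ⇒ (1 − 1/6z)y_{n+1} = (1 + 5/6z)y_n
  ⇒ R(z) = (1 + 5/6z)/(1 − 1/6z).

Need |R(x)|<1, x<0.
x=-0.76: |R|=0.3254
R=−1: 1+5/6x = −1+1/6x ⇒ -2/3x=2 ⇒ x=2/(-2/3)=-3.0000
Confirm numerically:
  x=-2.725: |R|=0.87393 <1
  x=-1.822: |R|=0.39760 <1
  x=-1.674: |R|=0.30884 <1
  x=-3.582: |R|=1.24296 >1
  x=-3.532: |R|=1.22325 >1
  x=-3.315: |R|=1.13527 >1
Stable set (-3.0000, 0).

(-3.0000,0); λ=-3 ⇒ h* = (3)/3 = 1.0000.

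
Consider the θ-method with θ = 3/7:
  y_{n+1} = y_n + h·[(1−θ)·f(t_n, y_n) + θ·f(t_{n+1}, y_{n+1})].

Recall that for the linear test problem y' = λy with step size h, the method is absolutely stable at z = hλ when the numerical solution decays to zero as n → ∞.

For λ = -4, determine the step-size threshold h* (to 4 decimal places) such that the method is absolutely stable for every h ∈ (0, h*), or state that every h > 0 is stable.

With y'=λy (z=hλ):
  y_{n+1} = y_n + z·[4/7·y_n + 3/7·y_{n+1}] ⇒ (1 − 3/7z)y_{n+1} = (1 + 4/7z)y_n
  ⇒ R(z) = (1 + 4/7z)/(1 − 3/7z).

Find x<0 with |R(x)|<1.
x=-0.58: |R|=0.5355
R=−1: 1+4/7x = −1+3/7x ⇒ -1/7x=2 ⇒ x=2/(-1/7)=-14.0000
Confirm numerically:
  x=-12.435: |R|=0.96468 <1
  x=-11.769: |R|=0.94727 <1
  x=-7.829: |R|=0.79759 <1
  x=-14.351: |R|=1.00701 >1
  x=-14.191: |R|=1.00385 >1
Interval (-14.0000, 0).

(-14.0000,0); λ=-4 ⇒ h* = (14)/4 = 3.5000.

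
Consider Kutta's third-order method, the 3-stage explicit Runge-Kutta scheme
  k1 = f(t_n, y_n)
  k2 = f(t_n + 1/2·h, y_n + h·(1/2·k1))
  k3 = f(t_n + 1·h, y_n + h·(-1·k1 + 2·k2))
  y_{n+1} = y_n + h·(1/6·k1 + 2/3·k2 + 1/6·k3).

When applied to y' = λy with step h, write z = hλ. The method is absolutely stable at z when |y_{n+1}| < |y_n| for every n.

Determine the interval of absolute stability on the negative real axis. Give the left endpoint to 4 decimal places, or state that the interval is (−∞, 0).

z∈(-2.5127,0).

Test eqn y'=λy, z=hλ:
  order 3, 3-stage ⇒ R(z)=1+z+z^2/2+z^3/6
  (e.g. R(-0.72)=0.47699, |R|=0.47699)

Solve |R(x)|<1 on ℝ⁻.
x=-0.72: |R|=0.4770
|R(-2.04)|=0.3741 |R(-1.27)|=0.1951 |R(-1.04)|=0.3133
Bisect:
  x_lo=-3.2405 |R|=2.6613  x_hi=-0.0822 |R|=0.9211
  mid=-1.66135 |R|=0.04555 →hi
  mid=-2.45090 |R|=0.90117 →hi
  mid=-2.84568 |R|=1.63741 →lo
  mid=-2.64829 |R|=1.23718 →lo
  mid=-2.54960 |R|=1.06163 →lo
  mid=-2.50025 |R|=0.97957 →hi
  mid=-2.52492 |R|=1.02014 →lo
  mid=-2.51259 |R|=0.99974 →hi
  ...
  [-2.51278,-2.51259] ⇒ x*=-2.5127
Stable set (-2.5127, 0).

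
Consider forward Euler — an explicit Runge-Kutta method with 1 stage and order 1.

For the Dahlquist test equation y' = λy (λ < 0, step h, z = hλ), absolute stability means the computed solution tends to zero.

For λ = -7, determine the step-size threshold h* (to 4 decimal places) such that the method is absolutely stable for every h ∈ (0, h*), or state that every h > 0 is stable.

Set f=λy, z=hλ:
  order 1, 1-stage ⇒ R(z)=1+z
  (e.g. R(-0.87)=0.13000, |R|=0.13000)

Boundary: |R(x)|=1, x<0.
x=-0.87: |R|=0.1300
|R(-2.25)|=1.2500 |R(-1.24)|=0.2400 |R(-0.65)|=0.3500
Bisect:
  x_lo=-2.6626 |R|=1.6626  x_hi=-0.2792 |R|=0.7208
  mid=-1.47088 |R|=0.47088 →hi
  mid=-2.06674 |R|=1.06674 →lo
  mid=-1.76881 |R|=0.76881 →hi
  mid=-1.91777 |R|=0.91777 →hi
  mid=-1.99226 |R|=0.99226 →hi
  mid=-2.02950 |R|=1.02950 →lo
  mid=-2.01088 |R|=1.01088 →lo
  mid=-2.00157 |R|=1.00157 →lo
  mid=-1.99691 |R|=0.99691 →hi
  ...
  [-2.00011,-1.99997] ⇒ x*=-2.0000
Interval (-2.0000, 0).

(-2.0000,0); λ=-7 ⇒ h* = 0.2857.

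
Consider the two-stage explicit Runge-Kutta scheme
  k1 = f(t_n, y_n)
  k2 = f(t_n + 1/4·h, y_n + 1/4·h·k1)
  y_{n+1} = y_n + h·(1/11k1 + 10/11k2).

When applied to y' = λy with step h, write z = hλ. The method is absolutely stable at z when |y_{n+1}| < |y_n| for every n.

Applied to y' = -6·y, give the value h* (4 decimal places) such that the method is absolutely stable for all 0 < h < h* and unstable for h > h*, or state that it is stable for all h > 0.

On y'=λy, z=hλ:
  k1=λy_n ⇒ h·k1=z·y_n;  k2=λ(1+1/4z)y_n ⇒ h·k2=z(1+1/4z)y_n
  y_{n+1}/y_n = 1 + 1/11z + 10/11z(1+1/4z) = 1 + z + 5/22z²
  ⇒ R(z) = 1 + z + 5/22z².

Solve |R(x)|<1 on ℝ⁻.
x=-0.6: |R|=0.4818
R=1: x+5/22x²=0 ⇒ x=−22/5=-4.4000; min R=1−1/(4·5/22)=-0.1000>−1
Confirm numerically:
  x=-4.330: |R|=0.93111 <1
  x=-3.628: |R|=0.36345 <1
  x=-3.228: |R|=0.14018 <1
  x=-3.156: |R|=0.10771 <1
  x=-4.858: |R|=1.50567 >1
  x=-4.819: |R|=1.45890 >1
So |R|<1 on (-4.4000, 0).

(-4.4000,0); λ=-6 ⇒ h* = (22/5)/6 = 0.7333.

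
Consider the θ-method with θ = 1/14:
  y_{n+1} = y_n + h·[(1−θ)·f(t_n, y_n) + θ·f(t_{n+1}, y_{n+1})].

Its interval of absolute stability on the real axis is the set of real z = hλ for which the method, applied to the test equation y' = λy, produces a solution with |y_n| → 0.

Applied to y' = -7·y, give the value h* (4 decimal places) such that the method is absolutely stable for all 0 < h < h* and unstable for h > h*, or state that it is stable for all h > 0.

(-2.3333,0); λ=-7 ⇒ h* = (7/3)/7 = 0.3333.

Test eqn y'=λy, z=hλ:
  y_{n+1} = y_n + z·[13/14·y_n + 1/14·y_{n+1}] ⇒ (1 − 1/14z)y_{n+1} = (1 + 13/14z)y_n
  Hence R(z) = (1 + 13/14z)/(1 − 1/14z).

Solve |R(x)|<1 on ℝ⁻.
x=-0.55: |R|=0.4708
R=−1: 1+13/14x = −1+1/14x ⇒ -6/7x=2 ⇒ x=2/(-6/7)=-2.3333
Confirm numerically:
  x=-1.865: |R|=0.64576 <1
  x=-1.761: |R|=0.56424 <1
  x=-1.616: |R|=0.44877 <1
  x=-2.844: |R|=1.36381 >1
  x=-2.710: |R|=1.27050 >1
  x=-2.514: |R|=1.13128 >1
Stable set (-2.3333, 0).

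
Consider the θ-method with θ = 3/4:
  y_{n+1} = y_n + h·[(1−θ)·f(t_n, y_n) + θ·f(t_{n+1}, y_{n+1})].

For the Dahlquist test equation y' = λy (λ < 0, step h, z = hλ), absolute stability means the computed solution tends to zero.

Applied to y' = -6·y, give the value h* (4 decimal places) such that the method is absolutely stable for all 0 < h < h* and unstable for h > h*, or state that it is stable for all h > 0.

On y'=λy, z=hλ:
  y_{n+1} = y_n + z·[1/4·y_n + 3/4·y_{n+1}] ⇒ (1 − 3/4z)y_{n+1} = (1 + 1/4z)y_n
  ⇒ R(z) = (1 + 1/4z)/(1 − 3/4z).

Need |R(x)|<1, x<0.
x=-1.57: |R|=0.2790
x=-2: |R|=0.2000
x=-10: |R|=0.1765
x=-100: |R|=0.3158
θ=3/4≥1/2 ⇒ |1+1/4x|<|1−3/4x| ∀x<0 ⇒ unbounded interval.

(−∞, 0) — no finite endpoint. Any h>0 works for λ=-6.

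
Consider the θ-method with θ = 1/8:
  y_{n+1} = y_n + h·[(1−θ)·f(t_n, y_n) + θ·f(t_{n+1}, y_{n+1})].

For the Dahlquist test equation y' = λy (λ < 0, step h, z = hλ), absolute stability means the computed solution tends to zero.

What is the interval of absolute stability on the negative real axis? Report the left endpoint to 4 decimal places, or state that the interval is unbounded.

(-2.6667, 0).

With y'=λy (z=hλ):
  y_{n+1} = y_n + z·[7/8·y_n + 1/8·y_{n+1}] ⇒ (1 − 1/8z)y_{n+1} = (1 + 7/8z)y_n
  Hence R(z) = (1 + 7/8z)/(1 − 1/8z).

Solve |R(x)|<1 on ℝ⁻.
x=-0.52: |R|=0.5117
R=−1: 1+7/8x = −1+1/8x ⇒ -3/4x=2 ⇒ x=2/(-3/4)=-2.6667
Confirm numerically:
  x=-2.147: |R|=0.69272 <1
  x=-1.934: |R|=0.55748 <1
  x=-1.743: |R|=0.43118 <1
  x=-1.276: |R|=0.10047 <1
  x=-3.005: |R|=1.18446 >1
  x=-2.757: |R|=1.05039 >1
Stable set (-2.6667, 0).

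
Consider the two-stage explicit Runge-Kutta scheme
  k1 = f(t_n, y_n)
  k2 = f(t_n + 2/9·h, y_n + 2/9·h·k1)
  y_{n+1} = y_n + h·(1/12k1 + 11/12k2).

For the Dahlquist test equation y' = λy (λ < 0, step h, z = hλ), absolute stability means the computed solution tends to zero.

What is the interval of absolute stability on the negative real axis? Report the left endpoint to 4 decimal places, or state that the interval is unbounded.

Test eqn y'=λy, z=hλ:
  k1=λy_n ⇒ h·k1=z·y_n;  k2=λ(1+2/9z)y_n ⇒ h·k2=z(1+2/9z)y_n
  y_{n+1}/y_n = 1 + 1/12z + 11/12z(1+2/9z) = 1 + z + 11/54z²
  so R(z) = 1 + z + 11/54z².

Boundary: |R(x)|=1, x<0.
x=-0.68: |R|=0.4142
R=1: x+11/54x²=0 ⇒ x=−54/11=-4.9091; min R=1−1/(4·11/54)=-0.2273>−1
Confirm numerically:
  x=-4.474: |R|=0.60347 <1
  x=-2.578: |R|=0.22417 <1
  x=-2.054: |R|=0.19459 <1
  x=-5.306: |R|=1.42900 >1
  x=-5.048: |R|=1.14284 >1
Interval (-4.9091, 0).

z∈(-4.9091,0).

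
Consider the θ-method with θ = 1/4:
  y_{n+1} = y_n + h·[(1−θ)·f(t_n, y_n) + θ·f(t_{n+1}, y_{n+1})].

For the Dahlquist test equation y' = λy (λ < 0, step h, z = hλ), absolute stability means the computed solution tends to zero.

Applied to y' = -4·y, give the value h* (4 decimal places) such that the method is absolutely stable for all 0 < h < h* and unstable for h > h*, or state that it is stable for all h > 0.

Test eqn y'=λy, z=hλ:
  y_{n+1} = y_n + z·[3/4·y_n + 1/4·y_{n+1}] ⇒ (1 − 1/4z)y_{n+1} = (1 + 3/4z)y_n
  R(z) = (1 + 3/4z)/(1 − 1/4z).

Solve |R(x)|<1 on ℝ⁻.
x=-0.98: |R|=0.2129
R=−1: 1+3/4x = −1+1/4x ⇒ -1/2x=2 ⇒ x=2/(-1/2)=-4.0000
Confirm numerically:
  x=-2.770: |R|=0.63663 <1
  x=-2.603: |R|=0.57686 <1
  x=-2.391: |R|=0.49648 <1
  x=-1.629: |R|=0.15758 <1
  x=-4.572: |R|=1.13346 >1
  x=-4.061: |R|=1.01513 >1
So |R|<1 on (-4.0000, 0).

(-4.0000,0); λ=-4 ⇒ h* = (4)/4 = 1.0000.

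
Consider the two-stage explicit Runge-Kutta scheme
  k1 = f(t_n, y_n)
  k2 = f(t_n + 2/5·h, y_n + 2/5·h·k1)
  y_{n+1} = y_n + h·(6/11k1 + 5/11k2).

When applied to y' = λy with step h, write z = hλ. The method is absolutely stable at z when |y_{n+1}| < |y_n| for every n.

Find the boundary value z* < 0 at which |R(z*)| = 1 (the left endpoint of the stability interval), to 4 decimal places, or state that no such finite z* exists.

Test eqn y'=λy, z=hλ:
  k1=λy_n ⇒ h·k1=z·y_n;  k2=λ(1+2/5z)y_n ⇒ h·k2=z(1+2/5z)y_n
  y_{n+1}/y_n = 1 + 6/11z + 5/11z(1+2/5z) = 1 + z + 2/11z²
  Hence R(z) = 1 + z + 2/11z².

Need |R(x)|<1, x<0.
x=-0.9: |R|=0.2473
R=1: x+2/11x²=0 ⇒ x=−11/2=-5.5000; min R=1−1/(4·2/11)=-0.3750>−1
Confirm numerically:
  x=-5.121: |R|=0.64712 <1
  x=-5.097: |R|=0.62653 <1
  x=-4.711: |R|=0.32419 <1
  x=-3.568: |R|=0.25334 <1
  x=-6.033: |R|=1.58465 >1
  x=-5.850: |R|=1.37227 >1
  x=-5.747: |R|=1.25809 >1
So |R|<1 on (-5.5000, 0).

z* = -5.5000.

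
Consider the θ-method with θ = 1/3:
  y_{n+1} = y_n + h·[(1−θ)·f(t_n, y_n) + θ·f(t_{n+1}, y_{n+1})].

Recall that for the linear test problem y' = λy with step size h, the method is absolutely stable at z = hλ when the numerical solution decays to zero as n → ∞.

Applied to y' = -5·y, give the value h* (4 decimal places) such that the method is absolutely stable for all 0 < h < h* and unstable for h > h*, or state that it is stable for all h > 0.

(-6.0000,0); λ=-5 ⇒ h* = (6)/5 = 1.2000.

With y'=λy (z=hλ):
  y_{n+1} = y_n + z·[2/3·y_n + 1/3·y_{n+1}] ⇒ (1 − 1/3z)y_{n+1} = (1 + 2/3z)y_n
  R(z) = (1 + 2/3z)/(1 − 1/3z).

Find x<0 with |R(x)|<1.
x=-0.95: |R|=0.2785
R=−1: 1+2/3x = −1+1/3x ⇒ -1/3x=2 ⇒ x=2/(-1/3)=-6.0000
Confirm numerically:
  x=-5.172: |R|=0.89868 <1
  x=-5.000: |R|=0.87500 <1
  x=-4.933: |R|=0.86550 <1
  x=-2.858: |R|=0.46364 <1
  x=-6.570: |R|=1.05956 >1
  x=-6.463: |R|=1.04893 >1
  x=-6.412: |R|=1.04377 >1
Interval (-6.0000, 0).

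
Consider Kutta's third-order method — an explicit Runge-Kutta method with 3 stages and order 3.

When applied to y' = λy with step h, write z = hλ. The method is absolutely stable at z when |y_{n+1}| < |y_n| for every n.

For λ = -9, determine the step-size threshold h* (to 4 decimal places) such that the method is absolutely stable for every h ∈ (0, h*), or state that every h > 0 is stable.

Set f=λy, z=hλ:
  order 3, 3-stage ⇒ R(z)=1+z+z^2/2+z^3/6
  (e.g. R(-1.02)=0.32333, |R|=0.32333)

Solve |R(x)|<1 on ℝ⁻.
x=-1.02: |R|=0.3233
|R(-2.21)|=0.5669 |R(-1.78)|=0.1358 |R(-0.9)|=0.3835
Bisect:
  x_lo=-2.8452 |R|=1.6364  x_hi=-0.2462 |R|=0.7816
  mid=-1.54572 |R|=0.03339 →hi
  mid=-2.19547 |R|=0.54915 →hi
  mid=-2.52035 |R|=1.01254 →lo
  mid=-2.35791 |R|=0.76293 →hi
  mid=-2.43913 |R|=0.88299 →hi
  mid=-2.47974 |R|=0.94654 →hi
  mid=-2.50004 |R|=0.97923 →hi
  mid=-2.51019 |R|=0.99581 →hi
  ...
  [-2.51289,-2.51273] ⇒ x*=-2.5127
Stable set (-2.5127, 0).

(-2.5127,0); λ=-9 ⇒ h* = 0.2792.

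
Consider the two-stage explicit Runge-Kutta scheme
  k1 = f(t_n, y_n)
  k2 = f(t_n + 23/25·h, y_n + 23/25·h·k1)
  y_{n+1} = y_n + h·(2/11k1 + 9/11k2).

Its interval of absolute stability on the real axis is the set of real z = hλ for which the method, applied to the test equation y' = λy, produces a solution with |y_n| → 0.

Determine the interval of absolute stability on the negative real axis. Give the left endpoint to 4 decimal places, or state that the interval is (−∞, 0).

Test eqn y'=λy, z=hλ:
  k1=λy_n ⇒ h·k1=z·y_n;  k2=λ(1+23/25z)y_n ⇒ h·k2=z(1+23/25z)y_n
  y_{n+1}/y_n = 1 + 2/11z + 9/11z(1+23/25z) = 1 + z + 207/275z²
  R(z) = 1 + z + 207/275z².

Boundary: |R(x)|=1, x<0.
x=-0.56: |R|=0.6761
R=1: x+207/275x²=0 ⇒ x=−275/207=-1.3285; min R=1−1/(4·207/275)=0.6679>−1
Confirm numerically:
  x=-1.247: |R|=0.92350 <1
  x=-0.999: |R|=0.75222 <1
  x=-0.952: |R|=0.73020 <1
  x=-1.759: |R|=1.57000 >1
  x=-1.382: |R|=1.05565 >1
Interval (-1.3285, 0).

z∈(-1.3285,0).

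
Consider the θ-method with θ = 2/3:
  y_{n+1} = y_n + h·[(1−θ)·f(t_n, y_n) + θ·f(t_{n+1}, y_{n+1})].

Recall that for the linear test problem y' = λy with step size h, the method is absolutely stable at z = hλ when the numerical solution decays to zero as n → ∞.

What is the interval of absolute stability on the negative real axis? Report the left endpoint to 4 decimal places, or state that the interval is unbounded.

interval (−∞, 0).

With y'=λy (z=hλ):
  y_{n+1} = y_n + z·[1/3·y_n + 2/3·y_{n+1}] ⇒ (1 − 2/3z)y_{n+1} = (1 + 1/3z)y_n
  ⇒ R(z) = (1 + 1/3z)/(1 − 2/3z).

Find x<0 with |R(x)|<1.
x=-0.9: |R|=0.4375
x=-2: |R|=0.1429
x=-10: |R|=0.3043
x=-100: |R|=0.4778
θ=2/3≥1/2 ⇒ |1+1/3x|<|1−2/3x| ∀x<0 ⇒ unbounded interval.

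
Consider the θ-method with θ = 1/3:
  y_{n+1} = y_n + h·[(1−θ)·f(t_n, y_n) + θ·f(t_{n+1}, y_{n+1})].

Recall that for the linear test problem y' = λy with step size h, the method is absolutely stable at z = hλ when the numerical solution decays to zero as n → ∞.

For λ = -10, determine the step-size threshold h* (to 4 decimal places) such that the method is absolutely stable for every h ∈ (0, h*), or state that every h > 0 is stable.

With y'=λy (z=hλ):
  y_{n+1} = y_n + z·[2/3·y_n + 1/3·y_{n+1}] ⇒ (1 − 1/3z)y_{n+1} = (1 + 2/3z)y_n
  Hence R(z) = (1 + 2/3z)/(1 − 1/3z).

Boundary: |R(x)|=1, x<0.
x=-0.38: |R|=0.6627
R=−1: 1+2/3x = −1+1/3x ⇒ -1/3x=2 ⇒ x=2/(-1/3)=-6.0000
Confirm numerically:
  x=-5.326: |R|=0.91905 <1
  x=-3.318: |R|=0.57550 <1
  x=-2.923: |R|=0.48050 <1
  x=-6.584: |R|=1.06093 >1
  x=-6.486: |R|=1.05123 >1
  x=-6.145: |R|=1.01586 >1
Stable set (-6.0000, 0).

(-6.0000,0); λ=-10 ⇒ h* = (6)/10 = 0.6000.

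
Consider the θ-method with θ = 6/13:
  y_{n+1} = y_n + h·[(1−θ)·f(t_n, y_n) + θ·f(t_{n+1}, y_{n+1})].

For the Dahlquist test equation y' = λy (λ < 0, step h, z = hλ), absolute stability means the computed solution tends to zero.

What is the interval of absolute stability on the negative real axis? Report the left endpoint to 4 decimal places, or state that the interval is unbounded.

On y'=λy, z=hλ:
  y_{n+1} = y_n + z·[7/13·y_n + 6/13·y_{n+1}] ⇒ (1 − 6/13z)y_{n+1} = (1 + 7/13z)y_n
  so R(z) = (1 + 7/13z)/(1 − 6/13z).

Need |R(x)|<1, x<0.
x=-1.41: |R|=0.1459
R=−1: 1+7/13x = −1+6/13x ⇒ -1/13x=2 ⇒ x=2/(-1/13)=-26.0000
Confirm numerically:
  x=-22.170: |R|=0.97377 <1
  x=-19.651: |R|=0.95150 <1
  x=-18.231: |R|=0.93652 <1
  x=-16.086: |R|=0.90947 <1
  x=-26.313: |R|=1.00183 >1
  x=-26.267: |R|=1.00157 >1
Stable set (-26.0000, 0).

z∈(-26.0000,0).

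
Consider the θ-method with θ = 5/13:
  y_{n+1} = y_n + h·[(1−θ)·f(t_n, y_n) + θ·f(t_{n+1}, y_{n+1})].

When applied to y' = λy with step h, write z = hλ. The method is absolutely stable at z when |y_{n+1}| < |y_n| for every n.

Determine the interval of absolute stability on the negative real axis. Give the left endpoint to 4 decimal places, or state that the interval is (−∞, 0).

z∈(-8.6667,0).

Test eqn y'=λy, z=hλ:
  y_{n+1} = y_n + z·[8/13·y_n + 5/13·y_{n+1}] ⇒ (1 − 5/13z)y_{n+1} = (1 + 8/13z)y_n
  Hence R(z) = (1 + 8/13z)/(1 − 5/13z).

Find x<0 with |R(x)|<1.
x=-0.89: |R|=0.3370
R=−1: 1+8/13x = −1+5/13x ⇒ -3/13x=2 ⇒ x=2/(-3/13)=-8.6667
Confirm numerically:
  x=-8.353: |R|=0.98282 <1
  x=-7.675: |R|=0.94209 <1
  x=-7.671: |R|=0.94184 <1
  x=-9.088: |R|=1.02163 >1
  x=-8.801: |R|=1.00707 >1
Stable set (-8.6667, 0).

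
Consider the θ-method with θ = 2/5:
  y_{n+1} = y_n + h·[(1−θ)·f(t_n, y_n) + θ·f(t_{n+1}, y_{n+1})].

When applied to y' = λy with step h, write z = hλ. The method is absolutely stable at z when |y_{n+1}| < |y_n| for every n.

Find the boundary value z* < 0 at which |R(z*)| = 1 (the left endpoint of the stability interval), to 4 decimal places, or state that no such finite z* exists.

z* = -10.0000.

With y'=λy (z=hλ):
  y_{n+1} = y_n + z·[3/5·y_n + 2/5·y_{n+1}] ⇒ (1 − 2/5z)y_{n+1} = (1 + 3/5z)y_n
  Hence R(z) = (1 + 3/5z)/(1 − 2/5z).

Need |R(x)|<1, x<0.
x=-1.75: |R|=0.0294
R=−1: 1+3/5x = −1+2/5x ⇒ -1/5x=2 ⇒ x=2/(-1/5)=-10.0000
Confirm numerically:
  x=-7.383: |R|=0.86760 <1
  x=-6.777: |R|=0.82629 <1
  x=-6.762: |R|=0.82520 <1
  x=-4.759: |R|=0.63900 <1
  x=-10.465: |R|=1.01793 >1
  x=-10.432: |R|=1.01670 >1
  x=-10.419: |R|=1.01622 >1
Interval (-10.0000, 0).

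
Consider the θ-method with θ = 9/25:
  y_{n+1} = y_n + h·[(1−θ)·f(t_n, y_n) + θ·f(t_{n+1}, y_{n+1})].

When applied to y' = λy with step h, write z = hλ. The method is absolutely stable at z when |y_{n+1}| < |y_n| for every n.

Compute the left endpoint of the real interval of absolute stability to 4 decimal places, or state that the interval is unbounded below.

Test eqn y'=λy, z=hλ:
  y_{n+1} = y_n + z·[16/25·y_n + 9/25·y_{n+1}] ⇒ (1 − 9/25z)y_{n+1} = (1 + 16/25z)y_n
  ⇒ R(z) = (1 + 16/25z)/(1 − 9/25z).

Boundary: |R(x)|=1, x<0.
x=-1.51: |R|=0.0218
R=−1: 1+16/25x = −1+9/25x ⇒ -7/25x=2 ⇒ x=2/(-7/25)=-7.1429
Confirm numerically:
  x=-5.149: |R|=0.80436 <1
  x=-4.345: |R|=0.69449 <1
  x=-3.442: |R|=0.53721 <1
  x=-7.382: |R|=1.01831 >1
  x=-7.321: |R|=1.01372 >1
  x=-7.182: |R|=1.00306 >1
Stable set (-7.1429, 0).

z* = -7.1429.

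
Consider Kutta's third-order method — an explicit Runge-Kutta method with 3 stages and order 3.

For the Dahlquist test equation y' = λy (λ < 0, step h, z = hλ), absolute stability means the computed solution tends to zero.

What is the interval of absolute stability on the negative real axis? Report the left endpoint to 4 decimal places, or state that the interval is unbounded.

(-2.5127, 0).

With y'=λy (z=hλ):
  order 3, 3-stage ⇒ R(z)=1+z+z^2/2+z^3/6
  (e.g. R(-0.87)=0.39870, |R|=0.39870)

Boundary: |R(x)|=1, x<0.
x=-0.87: |R|=0.3987
|R(-1.7)|=0.0738 |R(-1.12)|=0.2730 |R(-0.55)|=0.5735
Bisect:
  x_lo=-2.9471 |R|=1.8706  x_hi=-0.3297 |R|=0.7187
  mid=-1.63842 |R|=0.02924 →hi
  mid=-2.29277 |R|=0.67314 →hi
  mid=-2.61994 |R|=1.18515 →lo
  mid=-2.45636 |R|=0.90966 →hi
  mid=-2.53815 |R|=1.04226 →lo
  mid=-2.49725 |R|=0.97471 →hi
  mid=-2.51770 |R|=1.00817 →lo
  mid=-2.50748 |R|=0.99136 →hi
  mid=-2.51259 |R|=0.99975 →hi
  ...
  [-2.51275,-2.51259] ⇒ x*=-2.5127
So |R|<1 on (-2.5127, 0).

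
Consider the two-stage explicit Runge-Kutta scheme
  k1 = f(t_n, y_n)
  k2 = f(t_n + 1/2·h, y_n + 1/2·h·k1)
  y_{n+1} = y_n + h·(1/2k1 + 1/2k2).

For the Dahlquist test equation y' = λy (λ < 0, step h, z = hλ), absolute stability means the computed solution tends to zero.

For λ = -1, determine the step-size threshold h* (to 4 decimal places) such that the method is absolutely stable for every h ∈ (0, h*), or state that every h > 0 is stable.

Test eqn y'=λy, z=hλ:
  k1=λy_n ⇒ h·k1=z·y_n;  k2=λ(1+1/2z)y_n ⇒ h·k2=z(1+1/2z)y_n
  y_{n+1}/y_n = 1 + 1/2z + 1/2z(1+1/2z) = 1 + z + 1/4z²
  Hence R(z) = 1 + z + 1/4z².

Boundary: |R(x)|=1, x<0.
x=-1.19: |R|=0.1640
R=1: x+1/4x²=0 ⇒ x=−4=-4.0000; min R=1−1/(4·1/4)=0.0000>−1
Confirm numerically:
  x=-3.160: |R|=0.33640 <1
  x=-2.843: |R|=0.17766 <1
  x=-2.656: |R|=0.10758 <1
  x=-2.179: |R|=0.00801 <1
  x=-4.380: |R|=1.41610 >1
  x=-4.020: |R|=1.02010 >1
Interval (-4.0000, 0).

(-4.0000,0); λ=-1 ⇒ h* = (4)/1 = 4.0000.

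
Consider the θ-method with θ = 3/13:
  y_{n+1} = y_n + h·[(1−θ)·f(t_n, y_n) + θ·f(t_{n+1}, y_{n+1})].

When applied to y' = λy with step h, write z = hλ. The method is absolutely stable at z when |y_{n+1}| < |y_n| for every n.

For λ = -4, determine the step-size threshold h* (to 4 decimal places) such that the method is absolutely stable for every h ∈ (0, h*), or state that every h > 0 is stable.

(-3.7143,0); λ=-4 ⇒ h* = (26/7)/4 = 0.9286.

With y'=λy (z=hλ):
  y_{n+1} = y_n + z·[10/13·y_n + 3/13·y_{n+1}] ⇒ (1 − 3/13z)y_{n+1} = (1 + 10/13z)y_n
  R(z) = (1 + 10/13z)/(1 − 3/13z).

Boundary: |R(x)|=1, x<0.
x=-1.59: |R|=0.1632
R=−1: 1+10/13x = −1+3/13x ⇒ -7/13x=2 ⇒ x=2/(-7/13)=-3.7143
Confirm numerically:
  x=-2.885: |R|=0.73193 <1
  x=-2.482: |R|=0.57811 <1
  x=-2.463: |R|=0.57041 <1
  x=-4.138: |R|=1.11671 >1
  x=-3.907: |R|=1.05457 >1
Interval (-3.7143, 0).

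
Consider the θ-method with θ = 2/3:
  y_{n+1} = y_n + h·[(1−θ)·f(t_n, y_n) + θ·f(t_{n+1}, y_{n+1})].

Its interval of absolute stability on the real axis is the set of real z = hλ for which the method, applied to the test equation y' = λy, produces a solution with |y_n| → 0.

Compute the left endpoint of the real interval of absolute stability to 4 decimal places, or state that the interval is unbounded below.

interval (−∞, 0).

With y'=λy (z=hλ):
  y_{n+1} = y_n + z·[1/3·y_n + 2/3·y_{n+1}] ⇒ (1 − 2/3z)y_{n+1} = (1 + 1/3z)y_n
  ⇒ R(z) = (1 + 1/3z)/(1 − 2/3z).

Solve |R(x)|<1 on ℝ⁻.
x=-0.67: |R|=0.5369
x=-2: |R|=0.1429
x=-10: |R|=0.3043
x=-100: |R|=0.4778
θ=2/3≥1/2 ⇒ |1+1/3x|<|1−2/3x| ∀x<0 ⇒ interval (−∞,0).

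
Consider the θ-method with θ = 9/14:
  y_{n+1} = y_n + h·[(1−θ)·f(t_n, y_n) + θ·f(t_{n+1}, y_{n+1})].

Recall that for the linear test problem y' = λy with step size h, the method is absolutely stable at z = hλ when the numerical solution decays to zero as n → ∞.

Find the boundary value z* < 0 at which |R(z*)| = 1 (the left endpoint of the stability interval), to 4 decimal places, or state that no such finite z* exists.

With y'=λy (z=hλ):
  y_{n+1} = y_n + z·[5/14·y_n + 9/14·y_{n+1}] ⇒ (1 − 9/14z)y_{n+1} = (1 + 5/14z)y_n
  Hence R(z) = (1 + 5/14z)/(1 − 9/14z).

Find x<0 with |R(x)|<1.
x=-0.51: |R|=0.6159
x=-2: |R|=0.1250
x=-10: |R|=0.3462
x=-100: |R|=0.5317
θ=9/14≥1/2 ⇒ |1+5/14x|<|1−9/14x| ∀x<0 ⇒ stable on all of ℝ⁻.

unbounded; (−∞, 0).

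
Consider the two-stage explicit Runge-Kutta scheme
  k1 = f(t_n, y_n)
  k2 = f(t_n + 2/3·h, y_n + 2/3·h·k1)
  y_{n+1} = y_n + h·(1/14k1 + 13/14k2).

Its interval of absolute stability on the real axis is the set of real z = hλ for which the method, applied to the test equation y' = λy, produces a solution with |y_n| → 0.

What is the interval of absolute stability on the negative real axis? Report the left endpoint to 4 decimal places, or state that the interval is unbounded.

z∈(-1.6154,0).

Set f=λy, z=hλ:
  k1=λy_n ⇒ h·k1=z·y_n;  k2=λ(1+2/3z)y_n ⇒ h·k2=z(1+2/3z)y_n
  y_{n+1}/y_n = 1 + 1/14z + 13/14z(1+2/3z) = 1 + z + 13/21z²
  R(z) = 1 + z + 13/21z².

Need |R(x)|<1, x<0.
x=-0.46: |R|=0.6710
R=1: x+13/21x²=0 ⇒ x=−21/13=-1.6154; min R=1−1/(4·13/21)=0.5962>−1
Confirm numerically:
  x=-1.502: |R|=0.89457 <1
  x=-1.290: |R|=0.74016 <1
  x=-1.149: |R|=0.66827 <1
  x=-1.910: |R|=1.34835 >1
  x=-1.890: |R|=1.32130 >1
Interval (-1.6154, 0).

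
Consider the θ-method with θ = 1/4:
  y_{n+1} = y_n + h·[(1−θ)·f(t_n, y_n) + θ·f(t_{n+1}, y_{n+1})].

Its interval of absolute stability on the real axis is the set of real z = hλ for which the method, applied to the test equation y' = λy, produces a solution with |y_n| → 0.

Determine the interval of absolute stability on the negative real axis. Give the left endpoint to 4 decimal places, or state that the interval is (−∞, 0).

(-4.0000, 0).

With y'=λy (z=hλ):
  y_{n+1} = y_n + z·[3/4·y_n + 1/4·y_{n+1}] ⇒ (1 − 1/4z)y_{n+1} = (1 + 3/4z)y_n
  Hence R(z) = (1 + 3/4z)/(1 − 1/4z).

Need |R(x)|<1, x<0.
x=-1.75: |R|=0.2174
R=−1: 1+3/4x = −1+1/4x ⇒ -1/2x=2 ⇒ x=2/(-1/2)=-4.0000
Confirm numerically:
  x=-2.952: |R|=0.69850 <1
  x=-2.599: |R|=0.57539 <1
  x=-2.120: |R|=0.38562 <1
  x=-4.435: |R|=1.10314 >1
  x=-4.183: |R|=1.04473 >1
Stable set (-4.0000, 0).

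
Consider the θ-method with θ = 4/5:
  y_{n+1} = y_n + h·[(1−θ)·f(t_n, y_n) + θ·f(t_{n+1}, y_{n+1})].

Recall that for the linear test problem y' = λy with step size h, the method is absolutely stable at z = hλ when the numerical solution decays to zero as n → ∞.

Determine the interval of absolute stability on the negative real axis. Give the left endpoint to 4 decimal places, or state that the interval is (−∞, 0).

(−∞, 0) — no finite endpoint.

With y'=λy (z=hλ):
  y_{n+1} = y_n + z·[1/5·y_n + 4/5·y_{n+1}] ⇒ (1 − 4/5z)y_{n+1} = (1 + 1/5z)y_n
  Hence R(z) = (1 + 1/5z)/(1 − 4/5z).

Find x<0 with |R(x)|<1.
x=-0.89: |R|=0.4801
x=-2: |R|=0.2308
x=-10: |R|=0.1111
x=-100: |R|=0.2346
θ=4/5≥1/2 ⇒ |1+1/5x|<|1−4/5x| ∀x<0 ⇒ unbounded interval.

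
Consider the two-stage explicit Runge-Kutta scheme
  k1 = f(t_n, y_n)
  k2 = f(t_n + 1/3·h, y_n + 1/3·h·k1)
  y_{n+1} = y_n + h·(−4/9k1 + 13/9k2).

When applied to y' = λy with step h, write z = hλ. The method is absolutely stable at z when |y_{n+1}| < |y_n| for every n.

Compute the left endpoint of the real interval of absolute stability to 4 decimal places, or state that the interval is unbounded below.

z* = -2.0769.

With y'=λy (z=hλ):
  k1=λy_n ⇒ h·k1=z·y_n;  k2=λ(1+1/3z)y_n ⇒ h·k2=z(1+1/3z)y_n
  y_{n+1}/y_n = 1 − 4/9z + 13/9z(1+1/3z) = 1 + z + 13/27z²
  R(z) = 1 + z + 13/27z².

Solve |R(x)|<1 on ℝ⁻.
x=-1.58: |R|=0.6220
R=1: x+13/27x²=0 ⇒ x=−27/13=-2.0769; min R=1−1/(4·13/27)=0.4808>−1
Confirm numerically:
  x=-1.439: |R|=0.55801 <1
  x=-1.349: |R|=0.52720 <1
  x=-0.986: |R|=0.48209 <1
  x=-0.947: |R|=0.48480 <1
  x=-2.664: |R|=1.75302 >1
  x=-2.341: |R|=1.29765 >1
Stable set (-2.0769, 0).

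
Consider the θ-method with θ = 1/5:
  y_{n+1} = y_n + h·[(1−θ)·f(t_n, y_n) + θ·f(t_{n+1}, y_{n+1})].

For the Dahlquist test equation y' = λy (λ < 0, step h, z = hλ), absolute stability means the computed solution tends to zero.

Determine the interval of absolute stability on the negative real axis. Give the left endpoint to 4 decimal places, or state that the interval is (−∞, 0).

(-3.3333, 0).

Test eqn y'=λy, z=hλ:
  y_{n+1} = y_n + z·[4/5·y_n + 1/5·y_{n+1}] ⇒ (1 − 1/5z)y_{n+1} = (1 + 4/5z)y_n
  so R(z) = (1 + 4/5z)/(1 − 1/5z).

Boundary: |R(x)|=1, x<0.
x=-1.16: |R|=0.0584
R=−1: 1+4/5x = −1+1/5x ⇒ -3/5x=2 ⇒ x=2/(-3/5)=-3.3333
Confirm numerically:
  x=-3.285: |R|=0.98250 <1
  x=-2.781: |R|=0.78705 <1
  x=-2.371: |R|=0.60833 <1
  x=-3.694: |R|=1.12445 >1
  x=-3.539: |R|=1.07226 >1
  x=-3.441: |R|=1.03827 >1
Stable set (-3.3333, 0).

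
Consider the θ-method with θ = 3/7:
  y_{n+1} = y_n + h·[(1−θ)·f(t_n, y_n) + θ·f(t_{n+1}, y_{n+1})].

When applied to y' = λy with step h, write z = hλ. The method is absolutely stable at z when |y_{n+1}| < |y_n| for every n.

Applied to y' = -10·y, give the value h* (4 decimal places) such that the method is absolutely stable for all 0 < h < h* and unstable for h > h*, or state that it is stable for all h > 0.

Set f=λy, z=hλ:
  y_{n+1} = y_n + z·[4/7·y_n + 3/7·y_{n+1}] ⇒ (1 − 3/7z)y_{n+1} = (1 + 4/7z)y_n
  R(z) = (1 + 4/7z)/(1 − 3/7z).

Need |R(x)|<1, x<0.
x=-0.86: |R|=0.3716
R=−1: 1+4/7x = −1+3/7x ⇒ -1/7x=2 ⇒ x=2/(-1/7)=-14.0000
Confirm numerically:
  x=-12.597: |R|=0.96868 <1
  x=-11.120: |R|=0.92864 <1
  x=-9.795: |R|=0.88443 <1
  x=-6.299: |R|=0.70263 <1
  x=-14.233: |R|=1.00469 >1
  x=-14.158: |R|=1.00319 >1
So |R|<1 on (-14.0000, 0).

(-14.0000,0); λ=-10 ⇒ h* = (14)/10 = 1.4000.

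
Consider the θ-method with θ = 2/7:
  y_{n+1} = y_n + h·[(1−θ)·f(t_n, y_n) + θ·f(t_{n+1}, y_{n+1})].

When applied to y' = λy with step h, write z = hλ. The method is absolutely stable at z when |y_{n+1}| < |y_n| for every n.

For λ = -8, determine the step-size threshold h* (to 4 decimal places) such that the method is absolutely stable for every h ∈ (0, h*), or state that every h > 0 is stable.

On y'=λy, z=hλ:
  y_{n+1} = y_n + z·[5/7·y_n + 2/7·y_{n+1}] ⇒ (1 − 2/7z)y_{n+1} = (1 + 5/7z)y_n
  Hence R(z) = (1 + 5/7z)/(1 − 2/7z).

Boundary: |R(x)|=1, x<0.
x=-1.58: |R|=0.0886
R=−1: 1+5/7x = −1+2/7x ⇒ -3/7x=2 ⇒ x=2/(-3/7)=-4.6667
Confirm numerically:
  x=-3.978: |R|=0.86186 <1
  x=-3.634: |R|=0.78287 <1
  x=-2.920: |R|=0.59190 <1
  x=-2.506: |R|=0.46037 <1
  x=-5.059: |R|=1.06876 >1
  x=-4.931: |R|=1.04703 >1
Interval (-4.6667, 0).

(-4.6667,0); λ=-8 ⇒ h* = (14/3)/8 = 0.5833.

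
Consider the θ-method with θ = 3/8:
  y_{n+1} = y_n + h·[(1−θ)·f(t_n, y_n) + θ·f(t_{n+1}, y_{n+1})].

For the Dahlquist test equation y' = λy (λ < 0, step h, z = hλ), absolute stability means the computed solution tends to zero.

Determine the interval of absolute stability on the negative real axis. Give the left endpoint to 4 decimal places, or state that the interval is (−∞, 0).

z∈(-8.0000,0).

Set f=λy, z=hλ:
  y_{n+1} = y_n + z·[5/8·y_n + 3/8·y_{n+1}] ⇒ (1 − 3/8z)y_{n+1} = (1 + 5/8z)y_n
  ⇒ R(z) = (1 + 5/8z)/(1 − 3/8z).

Need |R(x)|<1, x<0.
x=-0.45: |R|=0.6150
R=−1: 1+5/8x = −1+3/8x ⇒ -1/4x=2 ⇒ x=2/(-1/4)=-8.0000
Confirm numerically:
  x=-6.308: |R|=0.87431 <1
  x=-5.931: |R|=0.83957 <1
  x=-4.148: |R|=0.62317 <1
  x=-8.336: |R|=1.02036 >1
  x=-8.107: |R|=1.00662 >1
Interval (-8.0000, 0).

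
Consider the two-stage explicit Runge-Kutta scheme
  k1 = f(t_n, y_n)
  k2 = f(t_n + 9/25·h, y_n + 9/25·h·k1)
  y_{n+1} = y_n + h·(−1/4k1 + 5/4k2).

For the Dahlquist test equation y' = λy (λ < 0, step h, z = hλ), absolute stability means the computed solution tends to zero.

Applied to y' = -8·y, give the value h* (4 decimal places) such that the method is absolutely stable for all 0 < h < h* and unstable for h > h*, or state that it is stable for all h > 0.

Test eqn y'=λy, z=hλ:
  k1=λy_n ⇒ h·k1=z·y_n;  k2=λ(1+9/25z)y_n ⇒ h·k2=z(1+9/25z)y_n
  y_{n+1}/y_n = 1 − 1/4z + 5/4z(1+9/25z) = 1 + z + 9/20z²
  R(z) = 1 + z + 9/20z².

Boundary: |R(x)|=1, x<0.
x=-1.04: |R|=0.4467
R=1: x+9/20x²=0 ⇒ x=−20/9=-2.2222; min R=1−1/(4·9/20)=0.4444>−1
Confirm numerically:
  x=-2.002: |R|=0.80160 <1
  x=-1.104: |R|=0.44447 <1
  x=-1.093: |R|=0.44459 <1
  x=-2.813: |R|=1.74784 >1
  x=-2.678: |R|=1.54926 >1
So |R|<1 on (-2.2222, 0).

(-2.2222,0); λ=-8 ⇒ h* = (20/9)/8 = 0.2778.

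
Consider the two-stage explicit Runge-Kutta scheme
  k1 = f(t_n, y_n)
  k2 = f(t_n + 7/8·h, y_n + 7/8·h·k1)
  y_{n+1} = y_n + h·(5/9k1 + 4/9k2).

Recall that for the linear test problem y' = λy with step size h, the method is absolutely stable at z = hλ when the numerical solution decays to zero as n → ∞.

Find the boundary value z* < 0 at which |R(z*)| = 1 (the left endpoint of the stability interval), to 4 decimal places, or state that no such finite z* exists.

Set f=λy, z=hλ:
  k1=λy_n ⇒ h·k1=z·y_n;  k2=λ(1+7/8z)y_n ⇒ h·k2=z(1+7/8z)y_n
  y_{n+1}/y_n = 1 + 5/9z + 4/9z(1+7/8z) = 1 + z + 7/18z²
  so R(z) = 1 + z + 7/18z².

Need |R(x)|<1, x<0.
x=-1.61: |R|=0.3980
R=1: x+7/18x²=0 ⇒ x=−18/7=-2.5714; min R=1−1/(4·7/18)=0.3571>−1
Confirm numerically:
  x=-2.462: |R|=0.89523 <1
  x=-2.400: |R|=0.84000 <1
  x=-1.362: |R|=0.35941 <1
  x=-3.064: |R|=1.58693 >1
  x=-2.908: |R|=1.38062 >1
  x=-2.812: |R|=1.26308 >1
So |R|<1 on (-2.5714, 0).

left endpoint -2.5714.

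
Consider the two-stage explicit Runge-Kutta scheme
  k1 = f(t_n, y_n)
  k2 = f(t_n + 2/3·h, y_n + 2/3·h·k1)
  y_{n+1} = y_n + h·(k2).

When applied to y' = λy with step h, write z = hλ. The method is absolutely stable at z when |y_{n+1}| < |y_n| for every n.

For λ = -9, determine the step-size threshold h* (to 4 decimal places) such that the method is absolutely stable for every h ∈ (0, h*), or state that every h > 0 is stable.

With y'=λy (z=hλ):
  k1=λy_n ⇒ h·k1=z·y_n;  k2=λ(1+2/3z)y_n ⇒ h·k2=z(1+2/3z)y_n
  y_{n+1}/y_n = 1 + z(1+2/3z) = 1 + z + 2/3z²
  ⇒ R(z) = 1 + z + 2/3z².

Boundary: |R(x)|=1, x<0.
x=-1.09: |R|=0.7021
R=1: x+2/3x²=0 ⇒ x=−3/2=-1.5000; min R=1−1/(4·2/3)=0.6250>−1
Confirm numerically:
  x=-1.165: |R|=0.73982 <1
  x=-1.135: |R|=0.72382 <1
  x=-0.892: |R|=0.63844 <1
  x=-2.008: |R|=1.68004 >1
  x=-1.994: |R|=1.65669 >1
  x=-1.832: |R|=1.40548 >1
Interval (-1.5000, 0).

(-1.5000,0); λ=-9 ⇒ h* = (3/2)/9 = 0.1667.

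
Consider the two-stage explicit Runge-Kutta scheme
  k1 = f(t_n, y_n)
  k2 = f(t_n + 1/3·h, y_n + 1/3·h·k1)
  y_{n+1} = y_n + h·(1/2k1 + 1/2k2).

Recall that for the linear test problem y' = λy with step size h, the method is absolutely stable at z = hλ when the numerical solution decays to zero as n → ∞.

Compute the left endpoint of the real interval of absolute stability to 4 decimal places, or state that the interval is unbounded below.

left endpoint -6.0000.

On y'=λy, z=hλ:
  k1=λy_n ⇒ h·k1=z·y_n;  k2=λ(1+1/3z)y_n ⇒ h·k2=z(1+1/3z)y_n
  y_{n+1}/y_n = 1 + 1/2z + 1/2z(1+1/3z) = 1 + z + 1/6z²
  so R(z) = 1 + z + 1/6z².

Solve |R(x)|<1 on ℝ⁻.
x=-1.59: |R|=0.1686
R=1: x+1/6x²=0 ⇒ x=−6=-6.0000; min R=1−1/(4·1/6)=-0.5000>−1
Confirm numerically:
  x=-5.562: |R|=0.59397 <1
  x=-4.284: |R|=0.22522 <1
  x=-4.033: |R|=0.32215 <1
  x=-3.029: |R|=0.49986 <1
  x=-6.577: |R|=1.63249 >1
  x=-6.284: |R|=1.29744 >1
  x=-6.049: |R|=1.04940 >1
So |R|<1 on (-6.0000, 0).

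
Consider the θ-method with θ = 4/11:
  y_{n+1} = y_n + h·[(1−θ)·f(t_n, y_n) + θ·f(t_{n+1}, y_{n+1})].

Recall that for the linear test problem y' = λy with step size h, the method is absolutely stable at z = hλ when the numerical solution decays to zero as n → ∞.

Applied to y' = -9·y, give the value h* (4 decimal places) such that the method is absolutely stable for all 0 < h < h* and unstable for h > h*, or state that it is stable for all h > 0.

(-7.3333,0); λ=-9 ⇒ h* = (22/3)/9 = 0.8148.

Set f=λy, z=hλ:
  y_{n+1} = y_n + z·[7/11·y_n + 4/11·y_{n+1}] ⇒ (1 − 4/11z)y_{n+1} = (1 + 7/11z)y_n
  Hence R(z) = (1 + 7/11z)/(1 − 4/11z).

Need |R(x)|<1, x<0.
x=-1.13: |R|=0.1991
R=−1: 1+7/11x = −1+4/11x ⇒ -3/11x=2 ⇒ x=2/(-3/11)=-7.3333
Confirm numerically:
  x=-6.056: |R|=0.89121 <1
  x=-4.920: |R|=0.76402 <1
  x=-4.369: |R|=0.68770 <1
  x=-4.013: |R|=0.63178 <1
  x=-7.417: |R|=1.00617 >1
  x=-7.394: |R|=1.00449 >1
Interval (-7.3333, 0).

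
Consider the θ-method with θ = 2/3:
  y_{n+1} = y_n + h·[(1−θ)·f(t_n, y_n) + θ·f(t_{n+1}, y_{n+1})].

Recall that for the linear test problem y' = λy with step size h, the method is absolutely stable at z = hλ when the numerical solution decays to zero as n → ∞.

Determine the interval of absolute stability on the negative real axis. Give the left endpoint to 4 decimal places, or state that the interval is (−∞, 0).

With y'=λy (z=hλ):
  y_{n+1} = y_n + z·[1/3·y_n + 2/3·y_{n+1}] ⇒ (1 − 2/3z)y_{n+1} = (1 + 1/3z)y_n
  Hence R(z) = (1 + 1/3z)/(1 − 2/3z).

Find x<0 with |R(x)|<1.
x=-1.49: |R|=0.2525
x=-2: |R|=0.1429
x=-10: |R|=0.3043
x=-100: |R|=0.4778
θ=2/3≥1/2 ⇒ |1+1/3x|<|1−2/3x| ∀x<0 ⇒ interval (−∞,0).

(−∞, 0) — no finite endpoint.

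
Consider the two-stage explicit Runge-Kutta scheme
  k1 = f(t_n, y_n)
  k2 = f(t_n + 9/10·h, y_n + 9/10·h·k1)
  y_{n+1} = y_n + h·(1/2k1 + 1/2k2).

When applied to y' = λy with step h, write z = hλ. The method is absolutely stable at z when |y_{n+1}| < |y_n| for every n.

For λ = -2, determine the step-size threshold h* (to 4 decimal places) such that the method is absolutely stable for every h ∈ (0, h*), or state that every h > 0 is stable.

(-2.2222,0); λ=-2 ⇒ h* = (20/9)/2 = 1.1111.

Set f=λy, z=hλ:
  k1=λy_n ⇒ h·k1=z·y_n;  k2=λ(1+9/10z)y_n ⇒ h·k2=z(1+9/10z)y_n
  y_{n+1}/y_n = 1 + 1/2z + 1/2z(1+9/10z) = 1 + z + 9/20z²
  ⇒ R(z) = 1 + z + 9/20z².

Need |R(x)|<1, x<0.
x=-0.77: |R|=0.4968
R=1: x+9/20x²=0 ⇒ x=−20/9=-2.2222; min R=1−1/(4·9/20)=0.4444>−1
Confirm numerically:
  x=-1.955: |R|=0.76491 <1
  x=-1.496: |R|=0.51111 <1
  x=-1.448: |R|=0.49552 <1
  x=-1.225: |R|=0.45028 <1
  x=-2.578: |R|=1.41274 >1
  x=-2.471: |R|=1.27663 >1
  x=-2.449: |R|=1.24992 >1
Interval (-2.2222, 0).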